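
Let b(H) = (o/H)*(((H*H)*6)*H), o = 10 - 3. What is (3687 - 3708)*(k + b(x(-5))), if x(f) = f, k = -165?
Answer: -18585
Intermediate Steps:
o = 7
b(H) = 42*H² (b(H) = (7/H)*(((H*H)*6)*H) = (7/H)*((H²*6)*H) = (7/H)*((6*H²)*H) = (7/H)*(6*H³) = 42*H²)
(3687 - 3708)*(k + b(x(-5))) = (3687 - 3708)*(-165 + 42*(-5)²) = -21*(-165 + 42*25) = -21*(-165 + 1050) = -21*885 = -18585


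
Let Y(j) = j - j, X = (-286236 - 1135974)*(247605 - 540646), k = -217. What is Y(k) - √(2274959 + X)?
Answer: -√416768115569 ≈ -6.4558e+5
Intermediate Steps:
X = 416765840610 (X = -1422210*(-293041) = 416765840610)
Y(j) = 0
Y(k) - √(2274959 + X) = 0 - √(2274959 + 416765840610) = 0 - √416768115569 = -√416768115569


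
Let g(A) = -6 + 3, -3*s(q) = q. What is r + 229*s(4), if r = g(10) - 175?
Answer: -1450/3 ≈ -483.33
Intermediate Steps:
s(q) = -q/3
g(A) = -3
r = -178 (r = -3 - 175 = -178)
r + 229*s(4) = -178 + 229*(-⅓*4) = -178 + 229*(-4/3) = -178 - 916/3 = -1450/3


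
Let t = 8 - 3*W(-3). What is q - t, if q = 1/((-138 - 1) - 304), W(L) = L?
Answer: -7532/443 ≈ -17.002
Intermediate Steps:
q = -1/443 (q = 1/(-139 - 304) = 1/(-443) = -1/443 ≈ -0.0022573)
t = 17 (t = 8 - 3*(-3) = 8 + 9 = 17)
q - t = -1/443 - 1*17 = -1/443 - 17 = -7532/443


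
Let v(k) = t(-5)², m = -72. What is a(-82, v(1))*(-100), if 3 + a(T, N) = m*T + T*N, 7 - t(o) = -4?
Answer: 402100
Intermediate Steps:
t(o) = 11 (t(o) = 7 - 1*(-4) = 7 + 4 = 11)
v(k) = 121 (v(k) = 11² = 121)
a(T, N) = -3 - 72*T + N*T (a(T, N) = -3 + (-72*T + T*N) = -3 + (-72*T + N*T) = -3 - 72*T + N*T)
a(-82, v(1))*(-100) = (-3 - 72*(-82) + 121*(-82))*(-100) = (-3 + 5904 - 9922)*(-100) = -4021*(-100) = 402100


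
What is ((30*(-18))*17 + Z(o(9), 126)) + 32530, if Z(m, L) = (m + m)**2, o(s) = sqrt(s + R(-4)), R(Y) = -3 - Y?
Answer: 23390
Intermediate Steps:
o(s) = sqrt(1 + s) (o(s) = sqrt(s + (-3 - 1*(-4))) = sqrt(s + (-3 + 4)) = sqrt(s + 1) = sqrt(1 + s))
Z(m, L) = 4*m**2 (Z(m, L) = (2*m)**2 = 4*m**2)
((30*(-18))*17 + Z(o(9), 126)) + 32530 = ((30*(-18))*17 + 4*(sqrt(1 + 9))**2) + 32530 = (-540*17 + 4*(sqrt(10))**2) + 32530 = (-9180 + 4*10) + 32530 = (-9180 + 40) + 32530 = -9140 + 32530 = 23390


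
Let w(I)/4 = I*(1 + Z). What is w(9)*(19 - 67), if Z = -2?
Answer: 1728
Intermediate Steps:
w(I) = -4*I (w(I) = 4*(I*(1 - 2)) = 4*(I*(-1)) = 4*(-I) = -4*I)
w(9)*(19 - 67) = (-4*9)*(19 - 67) = -36*(-48) = 1728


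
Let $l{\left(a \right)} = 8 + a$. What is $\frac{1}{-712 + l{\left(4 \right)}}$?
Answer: $- \frac{1}{700} \approx -0.0014286$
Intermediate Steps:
$\frac{1}{-712 + l{\left(4 \right)}} = \frac{1}{-712 + \left(8 + 4\right)} = \frac{1}{-712 + 12} = \frac{1}{-700} = - \frac{1}{700}$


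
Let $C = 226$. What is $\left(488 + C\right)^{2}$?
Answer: $509796$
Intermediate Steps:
$\left(488 + C\right)^{2} = \left(488 + 226\right)^{2} = 714^{2} = 509796$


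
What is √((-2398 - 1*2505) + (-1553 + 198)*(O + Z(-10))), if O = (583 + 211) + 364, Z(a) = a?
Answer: I*√1560443 ≈ 1249.2*I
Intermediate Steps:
O = 1158 (O = 794 + 364 = 1158)
√((-2398 - 1*2505) + (-1553 + 198)*(O + Z(-10))) = √((-2398 - 1*2505) + (-1553 + 198)*(1158 - 10)) = √((-2398 - 2505) - 1355*1148) = √(-4903 - 1555540) = √(-1560443) = I*√1560443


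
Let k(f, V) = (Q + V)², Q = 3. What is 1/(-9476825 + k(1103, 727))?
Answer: -1/8943925 ≈ -1.1181e-7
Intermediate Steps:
k(f, V) = (3 + V)²
1/(-9476825 + k(1103, 727)) = 1/(-9476825 + (3 + 727)²) = 1/(-9476825 + 730²) = 1/(-9476825 + 532900) = 1/(-8943925) = -1/8943925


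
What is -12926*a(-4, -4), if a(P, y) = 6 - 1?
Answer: -64630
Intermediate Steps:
a(P, y) = 5
-12926*a(-4, -4) = -12926*5 = -64630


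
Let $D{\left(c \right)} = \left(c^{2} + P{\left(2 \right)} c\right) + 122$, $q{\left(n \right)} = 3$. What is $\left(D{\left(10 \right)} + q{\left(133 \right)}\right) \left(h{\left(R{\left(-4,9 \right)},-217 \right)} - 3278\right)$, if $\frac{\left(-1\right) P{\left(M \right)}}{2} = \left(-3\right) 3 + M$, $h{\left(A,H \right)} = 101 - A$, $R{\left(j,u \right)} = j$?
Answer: $-1158145$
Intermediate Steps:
$P{\left(M \right)} = 18 - 2 M$ ($P{\left(M \right)} = - 2 \left(\left(-3\right) 3 + M\right) = - 2 \left(-9 + M\right) = 18 - 2 M$)
$D{\left(c \right)} = 122 + c^{2} + 14 c$ ($D{\left(c \right)} = \left(c^{2} + \left(18 - 4\right) c\right) + 122 = \left(c^{2} + 14 c\right) + 122 = 122 + c^{2} + 14 c$)
$\left(D{\left(10 \right)} + q{\left(133 \right)}\right) \left(h{\left(R{\left(-4,9 \right)},-217 \right)} - 3278\right) = \left(\left(122 + 10^{2} + 14 \cdot 10\right) + 3\right) \left(\left(101 - -4\right) - 3278\right) = \left(\left(122 + 100 + 140\right) + 3\right) \left(\left(101 + 4\right) - 3278\right) = \left(362 + 3\right) \left(105 - 3278\right) = 365 \left(-3173\right) = -1158145$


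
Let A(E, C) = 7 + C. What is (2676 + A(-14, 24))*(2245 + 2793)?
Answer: 13637866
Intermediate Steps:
(2676 + A(-14, 24))*(2245 + 2793) = (2676 + (7 + 24))*(2245 + 2793) = (2676 + 31)*5038 = 2707*5038 = 13637866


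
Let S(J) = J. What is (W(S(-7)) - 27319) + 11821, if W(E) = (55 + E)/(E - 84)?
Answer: -1410366/91 ≈ -15499.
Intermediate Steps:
W(E) = (55 + E)/(-84 + E)
(W(S(-7)) - 27319) + 11821 = ((55 - 7)/(-84 - 7) - 27319) + 11821 = (48/(-91) - 27319) + 11821 = (-1/91*48 - 27319) + 11821 = (-48/91 - 27319) + 11821 = -2486077/91 + 11821 = -1410366/91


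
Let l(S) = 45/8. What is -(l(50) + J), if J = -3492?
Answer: 27891/8 ≈ 3486.4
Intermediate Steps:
l(S) = 45/8 (l(S) = 45*(⅛) = 45/8)
-(l(50) + J) = -(45/8 - 3492) = -1*(-27891/8) = 27891/8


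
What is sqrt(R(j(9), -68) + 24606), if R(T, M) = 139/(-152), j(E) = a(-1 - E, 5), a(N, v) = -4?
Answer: sqrt(142118974)/76 ≈ 156.86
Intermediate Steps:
j(E) = -4
R(T, M) = -139/152 (R(T, M) = 139*(-1/152) = -139/152)
sqrt(R(j(9), -68) + 24606) = sqrt(-139/152 + 24606) = sqrt(3739973/152) = sqrt(142118974)/76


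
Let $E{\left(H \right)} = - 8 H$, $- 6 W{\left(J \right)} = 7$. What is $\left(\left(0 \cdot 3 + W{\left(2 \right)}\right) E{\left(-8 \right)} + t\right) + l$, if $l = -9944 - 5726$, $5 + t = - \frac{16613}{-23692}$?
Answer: $- \frac{1119373469}{71076} \approx -15749.0$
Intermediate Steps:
$W{\left(J \right)} = - \frac{7}{6}$ ($W{\left(J \right)} = \left(- \frac{1}{6}\right) 7 = - \frac{7}{6}$)
$t = - \frac{101847}{23692}$ ($t = -5 - \frac{16613}{-23692} = -5 - - \frac{16613}{23692} = -5 + \frac{16613}{23692} = - \frac{101847}{23692} \approx -4.2988$)
$l = -15670$ ($l = -9944 - 5726 = -15670$)
$\left(\left(0 \cdot 3 + W{\left(2 \right)}\right) E{\left(-8 \right)} + t\right) + l = \left(\left(0 \cdot 3 - \frac{7}{6}\right) \left(\left(-8\right) \left(-8\right)\right) - \frac{101847}{23692}\right) - 15670 = \left(\left(0 - \frac{7}{6}\right) 64 - \frac{101847}{23692}\right) - 15670 = \left(\left(- \frac{7}{6}\right) 64 - \frac{101847}{23692}\right) - 15670 = \left(- \frac{224}{3} - \frac{101847}{23692}\right) - 15670 = - \frac{5612549}{71076} - 15670 = - \frac{1119373469}{71076}$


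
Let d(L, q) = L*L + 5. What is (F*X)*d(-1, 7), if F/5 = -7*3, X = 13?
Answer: -8190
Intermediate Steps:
F = -105 (F = 5*(-7*3) = 5*(-21) = -105)
d(L, q) = 5 + L**2 (d(L, q) = L**2 + 5 = 5 + L**2)
(F*X)*d(-1, 7) = (-105*13)*(5 + (-1)**2) = -1365*(5 + 1) = -1365*6 = -8190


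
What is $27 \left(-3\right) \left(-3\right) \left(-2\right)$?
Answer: $-486$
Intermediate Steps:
$27 \left(-3\right) \left(-3\right) \left(-2\right) = 27 \cdot 9 \left(-2\right) = 27 \left(-18\right) = -486$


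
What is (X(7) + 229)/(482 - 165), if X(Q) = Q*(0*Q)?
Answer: 229/317 ≈ 0.72240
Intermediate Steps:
X(Q) = 0 (X(Q) = Q*0 = 0)
(X(7) + 229)/(482 - 165) = (0 + 229)/(482 - 165) = 229/317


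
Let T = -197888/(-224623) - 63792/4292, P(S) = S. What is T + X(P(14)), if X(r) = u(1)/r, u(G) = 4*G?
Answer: -471584398/34431497 ≈ -13.696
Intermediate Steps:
T = -3369953780/241020479 (T = -197888*(-1/224623) - 63792*1/4292 = 197888/224623 - 15948/1073 = -3369953780/241020479 ≈ -13.982)
X(r) = 4/r (X(r) = (4*1)/r = 4/r)
T + X(P(14)) = -3369953780/241020479 + 4/14 = -3369953780/241020479 + 4*(1/14) = -3369953780/241020479 + 2/7 = -471584398/34431497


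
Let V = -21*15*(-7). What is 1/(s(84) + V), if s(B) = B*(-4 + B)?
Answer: 1/8925 ≈ 0.00011204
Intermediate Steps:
V = 2205 (V = -315*(-7) = 2205)
1/(s(84) + V) = 1/(84*(-4 + 84) + 2205) = 1/(84*80 + 2205) = 1/(6720 + 2205) = 1/8925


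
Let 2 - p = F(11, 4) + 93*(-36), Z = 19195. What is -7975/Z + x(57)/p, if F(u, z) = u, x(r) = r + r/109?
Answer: -16861555/42339633 ≈ -0.39825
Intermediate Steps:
x(r) = 110*r/109 (x(r) = r + r*(1/109) = r + r/109 = 110*r/109)
p = 3339 (p = 2 - (11 + 93*(-36)) = 2 - (11 - 3348) = 2 - 1*(-3337) = 2 + 3337 = 3339)
-7975/Z + x(57)/p = -7975/19195 + ((110/109)*57)/3339 = -7975*1/19195 + (6270/109)*(1/3339) = -145/349 + 2090/121317 = -16861555/42339633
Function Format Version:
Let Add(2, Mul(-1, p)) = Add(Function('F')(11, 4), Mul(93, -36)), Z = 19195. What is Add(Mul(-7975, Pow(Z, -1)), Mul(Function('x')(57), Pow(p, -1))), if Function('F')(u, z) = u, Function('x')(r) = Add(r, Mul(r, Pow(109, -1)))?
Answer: Rational(-16861555, 42339633) ≈ -0.39825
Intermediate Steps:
Function('x')(r) = Mul(Rational(110, 109), r) (Function('x')(r) = Add(r, Mul(r, Rational(1, 109))) = Add(r, Mul(Rational(1, 109), r)) = Mul(Rational(110, 109), r))
p = 3339 (p = Add(2, Mul(-1, Add(11, Mul(93, -36)))) = Add(2, Mul(-1, Add(11, -3348))) = Add(2, Mul(-1, -3337)) = Add(2, 3337) = 3339)
Add(Mul(-7975, Pow(Z, -1)), Mul(Function('x')(57), Pow(p, -1))) = Add(Mul(-7975, Pow(19195, -1)), Mul(Mul(Rational(110, 109), 57), Pow(3339, -1))) = Add(Mul(-7975, Rational(1, 19195)), Mul(Rational(6270, 109), Rational(1, 3339))) = Add(Rational(-145, 349), Rational(2090, 121317)) = Rational(-16861555, 42339633)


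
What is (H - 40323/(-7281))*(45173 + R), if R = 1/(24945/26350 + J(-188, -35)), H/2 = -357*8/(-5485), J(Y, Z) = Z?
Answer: 236682789989650349/796333960265 ≈ 2.9722e+5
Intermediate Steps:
H = 5712/5485 (H = 2*(-357*8/(-5485)) = 2*(-2856*(-1/5485)) = 2*(2856/5485) = 5712/5485 ≈ 1.0414)
R = -5270/179461 (R = 1/(24945/26350 - 35) = 1/(24945*(1/26350) - 35) = 1/(4989/5270 - 35) = 1/(-179461/5270) = -5270/179461 ≈ -0.029366)
(H - 40323/(-7281))*(45173 + R) = (5712/5485 - 40323/(-7281))*(45173 - 5270/179461) = (5712/5485 - 40323*(-1/7281))*(8106786483/179461) = (5712/5485 + 13441/2427)*(8106786483/179461) = (87586909/13312095)*(8106786483/179461) = 236682789989650349/796333960265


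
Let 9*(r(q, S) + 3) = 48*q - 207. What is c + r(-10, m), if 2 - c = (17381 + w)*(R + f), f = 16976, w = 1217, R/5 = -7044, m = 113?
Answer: 1017905504/3 ≈ 3.3930e+8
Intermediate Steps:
R = -35220 (R = 5*(-7044) = -35220)
r(q, S) = -26 + 16*q/3 (r(q, S) = -3 + (48*q - 207)/9 = -3 + (-207 + 48*q)/9 = -3 + (-23 + 16*q/3) = -26 + 16*q/3)
c = 339301914 (c = 2 - (17381 + 1217)*(-35220 + 16976) = 2 - 18598*(-18244) = 2 - 1*(-339301912) = 2 + 339301912 = 339301914)
c + r(-10, m) = 339301914 + (-26 + (16/3)*(-10)) = 339301914 + (-26 - 160/3) = 339301914 - 238/3 = 1017905504/3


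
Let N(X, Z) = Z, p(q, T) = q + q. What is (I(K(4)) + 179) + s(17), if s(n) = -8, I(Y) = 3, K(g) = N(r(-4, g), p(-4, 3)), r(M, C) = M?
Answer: 174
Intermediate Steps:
p(q, T) = 2*q
K(g) = -8 (K(g) = 2*(-4) = -8)
(I(K(4)) + 179) + s(17) = (3 + 179) - 8 = 182 - 8 = 174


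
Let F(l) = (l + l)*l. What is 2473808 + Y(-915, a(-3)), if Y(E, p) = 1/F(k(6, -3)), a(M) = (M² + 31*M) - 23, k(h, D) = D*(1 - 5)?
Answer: 712456705/288 ≈ 2.4738e+6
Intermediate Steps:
k(h, D) = -4*D (k(h, D) = D*(-4) = -4*D)
F(l) = 2*l² (F(l) = (2*l)*l = 2*l²)
a(M) = -23 + M² + 31*M
Y(E, p) = 1/288 (Y(E, p) = 1/(2*(-4*(-3))²) = 1/(2*12²) = 1/(2*144) = 1/288)
2473808 + Y(-915, a(-3)) = 2473808 + 1/288 = 712456705/288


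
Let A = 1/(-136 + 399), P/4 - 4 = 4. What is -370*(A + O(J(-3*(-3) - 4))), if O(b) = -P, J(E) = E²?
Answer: 3113550/263 ≈ 11839.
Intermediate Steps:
P = 32 (P = 16 + 4*4 = 16 + 16 = 32)
A = 1/263 ≈ 0.0038023
O(b) = -32 (O(b) = -1*32 = -32)
-370*(A + O(J(-3*(-3) - 4))) = -370*(1/263 - 32) = -370*(-8415/263) = 3113550/263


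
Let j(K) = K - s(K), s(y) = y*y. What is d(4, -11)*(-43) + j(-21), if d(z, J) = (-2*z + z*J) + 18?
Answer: 1000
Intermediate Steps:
s(y) = y**2
j(K) = K - K**2
d(z, J) = 18 - 2*z + J*z (d(z, J) = (-2*z + J*z) + 18 = 18 - 2*z + J*z)
d(4, -11)*(-43) + j(-21) = (18 - 2*4 - 11*4)*(-43) - 21*(1 - 1*(-21)) = (18 - 8 - 44)*(-43) - 21*(1 + 21) = -34*(-43) - 21*22 = 1462 - 462 = 1000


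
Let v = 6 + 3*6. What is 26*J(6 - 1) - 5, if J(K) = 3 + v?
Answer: 697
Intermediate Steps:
v = 24 (v = 6 + 18 = 24)
J(K) = 27 (J(K) = 3 + 24 = 27)
26*J(6 - 1) - 5 = 26*27 - 5 = 702 - 5 = 697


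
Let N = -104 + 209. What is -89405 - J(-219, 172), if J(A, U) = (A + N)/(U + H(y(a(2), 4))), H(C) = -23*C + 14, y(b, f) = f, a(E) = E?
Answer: -4201978/47 ≈ -89404.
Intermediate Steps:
N = 105
H(C) = 14 - 23*C
J(A, U) = (105 + A)/(-78 + U) (J(A, U) = (A + 105)/(U + (14 - 23*4)) = (105 + A)/(U + (14 - 92)) = (105 + A)/(U - 78) = (105 + A)/(-78 + U))
-89405 - J(-219, 172) = -89405 - (105 - 219)/(-78 + 172) = -89405 - (-114)/94 = -89405 - 1*(-57/47) = -89405 + 57/47 = -4201978/47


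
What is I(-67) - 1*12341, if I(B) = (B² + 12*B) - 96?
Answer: -8752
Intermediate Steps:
I(B) = -96 + B² + 12*B
I(-67) - 1*12341 = (-96 + (-67)² + 12*(-67)) - 1*12341 = (-96 + 4489 - 804) - 12341 = 3589 - 12341 = -8752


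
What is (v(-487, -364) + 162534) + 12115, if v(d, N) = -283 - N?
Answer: 174730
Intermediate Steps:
(v(-487, -364) + 162534) + 12115 = ((-283 - 1*(-364)) + 162534) + 12115 = ((-283 + 364) + 162534) + 12115 = (81 + 162534) + 12115 = 162615 + 12115 = 174730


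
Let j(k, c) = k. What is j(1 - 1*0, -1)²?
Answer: 1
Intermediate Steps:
j(1 - 1*0, -1)² = (1 - 1*0)² = (1 + 0)² = 1² = 1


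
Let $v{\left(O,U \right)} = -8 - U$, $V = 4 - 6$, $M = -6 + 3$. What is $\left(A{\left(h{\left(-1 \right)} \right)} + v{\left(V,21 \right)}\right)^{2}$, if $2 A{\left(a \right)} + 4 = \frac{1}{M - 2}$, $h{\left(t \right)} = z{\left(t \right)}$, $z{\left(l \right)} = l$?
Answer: $\frac{96721}{100} \approx 967.21$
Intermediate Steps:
$h{\left(t \right)} = t$
$M = -3$
$V = -2$ ($V = 4 - 6 = -2$)
$A{\left(a \right)} = - \frac{21}{10}$ ($A{\left(a \right)} = -2 + \frac{1}{2 \left(-3 - 2\right)} = -2 + \frac{1}{2 \left(-5\right)} = -2 + \frac{1}{2} \left(- \frac{1}{5}\right) = -2 - \frac{1}{10} = - \frac{21}{10}$)
$\left(A{\left(h{\left(-1 \right)} \right)} + v{\left(V,21 \right)}\right)^{2} = \left(- \frac{21}{10} - 29\right)^{2} = \left(- \frac{311}{10}\right)^{2} = \frac{96721}{100}$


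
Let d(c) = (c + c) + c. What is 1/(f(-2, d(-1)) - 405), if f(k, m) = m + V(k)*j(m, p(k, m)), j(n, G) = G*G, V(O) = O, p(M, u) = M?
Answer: -1/416 ≈ -0.0024038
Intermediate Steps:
j(n, G) = G²
d(c) = 3*c (d(c) = 2*c + c = 3*c)
f(k, m) = m + k³ (f(k, m) = m + k*k² = m + k³)
1/(f(-2, d(-1)) - 405) = 1/((3*(-1) + (-2)³) - 405) = 1/((-3 - 8) - 405) = 1/(-11 - 405) = 1/(-416) = -1/416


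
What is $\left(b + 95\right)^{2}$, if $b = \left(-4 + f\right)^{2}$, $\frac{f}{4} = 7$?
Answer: $450241$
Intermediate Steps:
$f = 28$ ($f = 4 \cdot 7 = 28$)
$b = 576$ ($b = \left(-4 + 28\right)^{2} = 24^{2} = 576$)
$\left(b + 95\right)^{2} = \left(576 + 95\right)^{2} = 671^{2} = 450241$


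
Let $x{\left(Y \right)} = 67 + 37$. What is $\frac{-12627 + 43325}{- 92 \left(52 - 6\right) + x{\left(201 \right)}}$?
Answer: $- \frac{15349}{2064} \approx -7.4365$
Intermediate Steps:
$x{\left(Y \right)} = 104$
$\frac{-12627 + 43325}{- 92 \left(52 - 6\right) + x{\left(201 \right)}} = \frac{-12627 + 43325}{- 92 \left(52 - 6\right) + 104} = \frac{30698}{\left(-92\right) 46 + 104} = \frac{30698}{-4232 + 104} = \frac{30698}{-4128} = 30698 \left(- \frac{1}{4128}\right) = - \frac{15349}{2064}$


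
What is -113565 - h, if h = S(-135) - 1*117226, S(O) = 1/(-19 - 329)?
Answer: 1274029/348 ≈ 3661.0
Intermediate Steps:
S(O) = -1/348 (S(O) = 1/(-348) = -1/348)
h = -40794649/348 (h = -1/348 - 1*117226 = -1/348 - 117226 = -40794649/348 ≈ -1.1723e+5)
-113565 - h = -113565 - 1*(-40794649/348) = -113565 + 40794649/348 = 1274029/348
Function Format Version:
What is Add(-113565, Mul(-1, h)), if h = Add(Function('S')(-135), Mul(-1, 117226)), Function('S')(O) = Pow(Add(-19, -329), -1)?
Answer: Rational(1274029, 348) ≈ 3661.0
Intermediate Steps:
Function('S')(O) = Rational(-1, 348) (Function('S')(O) = Pow(-348, -1) = Rational(-1, 348))
h = Rational(-40794649, 348) (h = Add(Rational(-1, 348), Mul(-1, 117226)) = Add(Rational(-1, 348), -117226) = Rational(-40794649, 348) ≈ -1.1723e+5)
Add(-113565, Mul(-1, h)) = Add(-113565, Mul(-1, Rational(-40794649, 348))) = Add(-113565, Rational(40794649, 348)) = Rational(1274029, 348)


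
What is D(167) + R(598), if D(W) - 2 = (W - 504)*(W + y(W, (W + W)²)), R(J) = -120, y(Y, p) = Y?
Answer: -112676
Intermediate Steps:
D(W) = 2 + 2*W*(-504 + W) (D(W) = 2 + (W - 504)*(W + W) = 2 + (-504 + W)*(2*W) = 2 + 2*W*(-504 + W))
D(167) + R(598) = (2 - 1008*167 + 2*167²) - 120 = (2 - 168336 + 2*27889) - 120 = (2 - 168336 + 55778) - 120 = -112556 - 120 = -112676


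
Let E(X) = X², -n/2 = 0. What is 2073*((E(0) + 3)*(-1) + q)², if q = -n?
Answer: 18657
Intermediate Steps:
n = 0 (n = -2*0 = 0)
q = 0 (q = -1*0 = 0)
2073*((E(0) + 3)*(-1) + q)² = 2073*((0² + 3)*(-1) + 0)² = 2073*((0 + 3)*(-1) + 0)² = 2073*(3*(-1) + 0)² = 2073*(-3 + 0)² = 2073*(-3)² = 2073*9 = 18657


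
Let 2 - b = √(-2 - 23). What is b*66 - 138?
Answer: -6 - 330*I ≈ -6.0 - 330.0*I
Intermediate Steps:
b = 2 - 5*I (b = 2 - √(-2 - 23) = 2 - √(-25) = 2 - 5*I ≈ 2.0 - 5.0*I)
b*66 - 138 = (2 - 5*I)*66 - 138 = (132 - 330*I) - 138 = -6 - 330*I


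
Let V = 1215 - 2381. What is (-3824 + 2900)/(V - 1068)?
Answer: 462/1117 ≈ 0.41361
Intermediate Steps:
V = -1166
(-3824 + 2900)/(V - 1068) = (-3824 + 2900)/(-1166 - 1068) = -924/(-2234) = -924*(-1/2234) = 462/1117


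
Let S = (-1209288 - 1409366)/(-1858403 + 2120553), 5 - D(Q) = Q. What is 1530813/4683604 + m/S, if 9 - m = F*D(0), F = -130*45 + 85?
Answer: -17699286136453349/6132369174508 ≈ -2886.2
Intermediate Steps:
D(Q) = 5 - Q
F = -5765 (F = -5850 + 85 = -5765)
S = -1309327/131075 (S = -2618654/262150 = -2618654*1/262150 = -1309327/131075 ≈ -9.9891)
m = 28834 (m = 9 - (-5765)*(5 - 1*0) = 9 - (-5765)*(5 + 0) = 9 - (-5765)*5 = 9 - 1*(-28825) = 9 + 28825 = 28834)
1530813/4683604 + m/S = 1530813/4683604 + 28834/(-1309327/131075) = 1530813*(1/4683604) + 28834*(-131075/1309327) = 1530813/4683604 - 3779416550/1309327 = -17699286136453349/6132369174508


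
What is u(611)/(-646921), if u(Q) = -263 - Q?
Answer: 38/28127 ≈ 0.0013510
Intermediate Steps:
u(611)/(-646921) = (-263 - 1*611)/(-646921) = (-263 - 611)*(-1/646921) = -874*(-1/646921) = 38/28127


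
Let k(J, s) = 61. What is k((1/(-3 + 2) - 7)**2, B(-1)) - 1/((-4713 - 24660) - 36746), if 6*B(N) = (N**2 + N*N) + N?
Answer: 4033260/66119 ≈ 61.000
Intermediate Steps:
B(N) = N**2/3 + N/6 (B(N) = ((N**2 + N*N) + N)/6 = ((N**2 + N**2) + N)/6 = (2*N**2 + N)/6 = (N + 2*N**2)/6 = N**2/3 + N/6)
k((1/(-3 + 2) - 7)**2, B(-1)) - 1/((-4713 - 24660) - 36746) = 61 - 1/((-4713 - 24660) - 36746) = 61 - 1/(-29373 - 36746) = 61 - 1/(-66119) = 61 - 1*(-1/66119) = 61 + 1/66119 = 4033260/66119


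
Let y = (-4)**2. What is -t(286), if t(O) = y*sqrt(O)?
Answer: -16*sqrt(286) ≈ -270.58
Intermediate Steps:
y = 16
t(O) = 16*sqrt(O)
-t(286) = -16*sqrt(286)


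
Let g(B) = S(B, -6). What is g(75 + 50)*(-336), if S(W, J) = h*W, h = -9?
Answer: 378000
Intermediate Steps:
S(W, J) = -9*W
g(B) = -9*B
g(75 + 50)*(-336) = -9*(75 + 50)*(-336) = -9*125*(-336) = -1125*(-336) = 378000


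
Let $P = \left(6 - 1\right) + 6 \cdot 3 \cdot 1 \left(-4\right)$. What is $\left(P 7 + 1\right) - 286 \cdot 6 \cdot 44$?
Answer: $-75972$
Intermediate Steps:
$P = -67$ ($P = 5 + 18 \left(-4\right) = 5 - 72 = -67$)
$\left(P 7 + 1\right) - 286 \cdot 6 \cdot 44 = \left(\left(-67\right) 7 + 1\right) - 286 \cdot 6 \cdot 44 = \left(-469 + 1\right) - 75504 = -468 - 75504 = -75972$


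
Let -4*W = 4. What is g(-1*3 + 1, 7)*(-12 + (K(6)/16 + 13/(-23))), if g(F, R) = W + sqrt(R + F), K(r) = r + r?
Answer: 1087/92 - 1087*sqrt(5)/92 ≈ -14.604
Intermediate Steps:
K(r) = 2*r
W = -1 (W = -1/4*4 = -1)
g(F, R) = -1 + sqrt(F + R) (g(F, R) = -1 + sqrt(R + F) = -1 + sqrt(F + R))
g(-1*3 + 1, 7)*(-12 + (K(6)/16 + 13/(-23))) = (-1 + sqrt((-1*3 + 1) + 7))*(-12 + ((2*6)/16 + 13/(-23))) = (-1 + sqrt((-3 + 1) + 7))*(-12 + (12*(1/16) + 13*(-1/23))) = (-1 + sqrt(-2 + 7))*(-12 + (3/4 - 13/23)) = (-1 + sqrt(5))*(-12 + 17/92) = (-1 + sqrt(5))*(-1087/92) = 1087/92 - 1087*sqrt(5)/92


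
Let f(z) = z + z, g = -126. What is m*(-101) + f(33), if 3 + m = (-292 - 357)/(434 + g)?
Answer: 16291/28 ≈ 581.82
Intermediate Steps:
f(z) = 2*z
m = -143/28 (m = -3 + (-292 - 357)/(434 - 126) = -3 - 649/308 = -3 - 649*1/308 = -3 - 59/28 = -143/28 ≈ -5.1071)
m*(-101) + f(33) = -143/28*(-101) + 2*33 = 14443/28 + 66 = 16291/28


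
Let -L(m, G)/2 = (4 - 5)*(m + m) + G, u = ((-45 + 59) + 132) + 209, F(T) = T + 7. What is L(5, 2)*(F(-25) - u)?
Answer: -5968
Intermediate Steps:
F(T) = 7 + T
u = 355 (u = (14 + 132) + 209 = 146 + 209 = 355)
L(m, G) = -2*G + 4*m (L(m, G) = -2*((4 - 5)*(m + m) + G) = -2*(-2*m + G) = -2*(G - 2*m) = -2*G + 4*m)
L(5, 2)*(F(-25) - u) = (-2*2 + 4*5)*((7 - 25) - 1*355) = (-4 + 20)*(-18 - 355) = 16*(-373) = -5968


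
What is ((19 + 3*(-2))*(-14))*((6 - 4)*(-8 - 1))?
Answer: 3276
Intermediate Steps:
((19 + 3*(-2))*(-14))*((6 - 4)*(-8 - 1)) = ((19 - 6)*(-14))*(2*(-9)) = (13*(-14))*(-18) = -182*(-18) = 3276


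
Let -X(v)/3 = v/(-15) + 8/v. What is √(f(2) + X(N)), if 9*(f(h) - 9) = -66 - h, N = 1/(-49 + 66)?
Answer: I*√26435510/255 ≈ 20.163*I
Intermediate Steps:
N = 1/17 ≈ 0.058824
X(v) = -24/v + v/5 (X(v) = -3*(v/(-15) + 8/v) = -3*(v*(-1/15) + 8/v) = -3*(-v/15 + 8/v) = -3*(8/v - v/15) = -24/v + v/5)
f(h) = 5/3 - h/9 (f(h) = 9 + (-66 - h)/9 = 9 + (-22/3 - h/9) = 5/3 - h/9)
√(f(2) + X(N)) = √((5/3 - ⅑*2) + (-24/1/17 + (⅕)*(1/17))) = √((5/3 - 2/9) + (-24*17 + 1/85)) = √(13/9 + (-408 + 1/85)) = √(13/9 - 34679/85) = √(-311006/765) = I*√26435510/255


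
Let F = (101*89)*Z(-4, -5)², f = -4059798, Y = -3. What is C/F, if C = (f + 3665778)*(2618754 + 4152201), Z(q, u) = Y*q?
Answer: -74108102475/35956 ≈ -2.0611e+6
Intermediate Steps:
Z(q, u) = -3*q
C = -2667891689100 (C = (-4059798 + 3665778)*(2618754 + 4152201) = -394020*6770955 = -2667891689100)
F = 1294416 (F = (101*89)*(-3*(-4))² = 8989*12² = 8989*144 = 1294416)
C/F = -2667891689100/1294416 = -2667891689100*1/1294416 = -74108102475/35956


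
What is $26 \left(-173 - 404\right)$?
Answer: $-15002$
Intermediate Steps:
$26 \left(-173 - 404\right) = 26 \left(-577\right) = -15002$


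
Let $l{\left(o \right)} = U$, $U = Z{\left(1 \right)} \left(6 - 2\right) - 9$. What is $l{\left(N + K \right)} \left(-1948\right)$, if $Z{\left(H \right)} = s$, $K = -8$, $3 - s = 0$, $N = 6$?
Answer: $-5844$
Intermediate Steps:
$s = 3$ ($s = 3 - 0 = 3 + 0 = 3$)
$Z{\left(H \right)} = 3$
$U = 3$ ($U = 3 \left(6 - 2\right) - 9 = 3 \cdot 4 - 9 = 12 - 9 = 3$)
$l{\left(o \right)} = 3$
$l{\left(N + K \right)} \left(-1948\right) = 3 \left(-1948\right) = -5844$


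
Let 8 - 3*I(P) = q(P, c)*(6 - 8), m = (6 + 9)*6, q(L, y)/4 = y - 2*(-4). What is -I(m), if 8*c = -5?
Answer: -67/3 ≈ -22.333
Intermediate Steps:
c = -5/8 (c = (⅛)*(-5) = -5/8 ≈ -0.62500)
q(L, y) = 32 + 4*y (q(L, y) = 4*(y - 2*(-4)) = 4*(y + 8) = 4*(8 + y) = 32 + 4*y)
m = 90 (m = 15*6 = 90)
I(P) = 67/3 (I(P) = 8/3 - (32 + 4*(-5/8))*(6 - 8)/3 = 8/3 - (32 - 5/2)*(-2)/3 = 8/3 - 59*(-2)/6 = 8/3 - ⅓*(-59) = 8/3 + 59/3 = 67/3)
-I(m) = -1*67/3 = -67/3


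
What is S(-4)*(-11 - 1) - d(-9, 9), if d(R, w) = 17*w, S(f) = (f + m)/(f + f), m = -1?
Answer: -321/2 ≈ -160.50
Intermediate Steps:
S(f) = (-1 + f)/(2*f) (S(f) = (f - 1)/(f + f) = (-1 + f)/((2*f)) = (-1 + f)*(1/(2*f)) = (-1 + f)/(2*f))
S(-4)*(-11 - 1) - d(-9, 9) = ((½)*(-1 - 4)/(-4))*(-11 - 1) - 17*9 = ((½)*(-¼)*(-5))*(-12) - 1*153 = (5/8)*(-12) - 153 = -15/2 - 153 = -321/2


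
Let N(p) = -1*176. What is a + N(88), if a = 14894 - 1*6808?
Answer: 7910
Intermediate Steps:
a = 8086 (a = 14894 - 6808 = 8086)
N(p) = -176
a + N(88) = 8086 - 176 = 7910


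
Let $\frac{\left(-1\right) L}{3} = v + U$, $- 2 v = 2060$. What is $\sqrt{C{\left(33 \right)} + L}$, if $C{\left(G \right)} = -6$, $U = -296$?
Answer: $2 \sqrt{993} \approx 63.024$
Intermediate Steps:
$v = -1030$ ($v = \left(- \frac{1}{2}\right) 2060 = -1030$)
$L = 3978$ ($L = - 3 \left(-1030 - 296\right) = \left(-3\right) \left(-1326\right) = 3978$)
$\sqrt{C{\left(33 \right)} + L} = \sqrt{-6 + 3978} = \sqrt{3972} = 2 \sqrt{993}$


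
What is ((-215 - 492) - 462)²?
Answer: 1366561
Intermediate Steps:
((-215 - 492) - 462)² = (-707 - 462)² = (-1169)² = 1366561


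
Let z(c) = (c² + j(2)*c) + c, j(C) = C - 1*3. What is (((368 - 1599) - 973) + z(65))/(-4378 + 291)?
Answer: -2021/4087 ≈ -0.49449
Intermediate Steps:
j(C) = -3 + C (j(C) = C - 3 = -3 + C)
z(c) = c² (z(c) = (c² + (-3 + 2)*c) + c = (c² - c) + c = c²)
(((368 - 1599) - 973) + z(65))/(-4378 + 291) = (((368 - 1599) - 973) + 65²)/(-4378 + 291) = ((-1231 - 973) + 4225)/(-4087) = (-2204 + 4225)*(-1/4087) = 2021*(-1/4087) = -2021/4087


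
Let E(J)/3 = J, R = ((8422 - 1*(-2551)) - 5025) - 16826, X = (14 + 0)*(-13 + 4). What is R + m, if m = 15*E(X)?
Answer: -16548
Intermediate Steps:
X = -126 (X = 14*(-9) = -126)
R = -10878 (R = ((8422 + 2551) - 5025) - 16826 = (10973 - 5025) - 16826 = 5948 - 16826 = -10878)
E(J) = 3*J
m = -5670 (m = 15*(3*(-126)) = 15*(-378) = -5670)
R + m = -10878 - 5670 = -16548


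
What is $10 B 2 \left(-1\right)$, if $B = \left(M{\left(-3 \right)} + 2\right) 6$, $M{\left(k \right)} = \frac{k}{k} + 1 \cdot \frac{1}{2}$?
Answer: $-420$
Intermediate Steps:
$M{\left(k \right)} = \frac{3}{2}$ ($M{\left(k \right)} = 1 + 1 \cdot \frac{1}{2} = 1 + \frac{1}{2} = \frac{3}{2}$)
$B = 21$ ($B = \left(\frac{3}{2} + 2\right) 6 = \frac{7}{2} \cdot 6 = 21$)
$10 B 2 \left(-1\right) = 10 \cdot 21 \cdot 2 \left(-1\right) = 210 \left(-2\right) = -420$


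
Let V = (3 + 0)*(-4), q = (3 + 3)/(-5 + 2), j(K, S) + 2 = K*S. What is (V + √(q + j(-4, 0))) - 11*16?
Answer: -188 + 2*I ≈ -188.0 + 2.0*I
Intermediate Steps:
j(K, S) = -2 + K*S
q = -2 (q = 6/(-3) = 6*(-⅓) = -2)
V = -12 (V = 3*(-4) = -12)
(V + √(q + j(-4, 0))) - 11*16 = (-12 + √(-2 + (-2 - 4*0))) - 11*16 = (-12 + √(-2 + (-2 + 0))) - 176 = (-12 + √(-2 - 2)) - 176 = (-12 + √(-4)) - 176 = (-12 + 2*I) - 176 = -188 + 2*I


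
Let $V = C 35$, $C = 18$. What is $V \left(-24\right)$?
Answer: $-15120$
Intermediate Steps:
$V = 630$ ($V = 18 \cdot 35 = 630$)
$V \left(-24\right) = 630 \left(-24\right) = -15120$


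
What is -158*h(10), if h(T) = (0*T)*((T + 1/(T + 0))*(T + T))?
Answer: 0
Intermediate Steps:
h(T) = 0 (h(T) = 0*((T + 1/T)*(2*T)) = 0*(2*T*(T + 1/T)) = 0)
-158*h(10) = -158*0 = 0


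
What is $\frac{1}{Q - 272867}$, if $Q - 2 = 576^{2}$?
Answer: $\frac{1}{58911} \approx 1.6975 \cdot 10^{-5}$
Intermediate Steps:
$Q = 331778$ ($Q = 2 + 576^{2} = 2 + 331776 = 331778$)
$\frac{1}{Q - 272867} = \frac{1}{331778 - 272867} = \frac{1}{58911}$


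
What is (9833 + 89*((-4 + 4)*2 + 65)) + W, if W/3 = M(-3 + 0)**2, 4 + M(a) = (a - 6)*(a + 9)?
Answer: 25710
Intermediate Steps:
M(a) = -4 + (-6 + a)*(9 + a) (M(a) = -4 + (a - 6)*(a + 9) = -4 + (-6 + a)*(9 + a))
W = 10092 (W = 3*(-58 + (-3 + 0)**2 + 3*(-3 + 0))**2 = 3*(-58 + (-3)**2 + 3*(-3))**2 = 3*(-58 + 9 - 9)**2 = 3*(-58)**2 = 3*3364 = 10092)
(9833 + 89*((-4 + 4)*2 + 65)) + W = (9833 + 89*((-4 + 4)*2 + 65)) + 10092 = (9833 + 89*(0*2 + 65)) + 10092 = (9833 + 89*(0 + 65)) + 10092 = (9833 + 89*65) + 10092 = (9833 + 5785) + 10092 = 15618 + 10092 = 25710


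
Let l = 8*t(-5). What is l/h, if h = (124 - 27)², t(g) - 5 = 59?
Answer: 512/9409 ≈ 0.054416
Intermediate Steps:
t(g) = 64 (t(g) = 5 + 59 = 64)
h = 9409 (h = 97² = 9409)
l = 512 (l = 8*64 = 512)
l/h = 512/9409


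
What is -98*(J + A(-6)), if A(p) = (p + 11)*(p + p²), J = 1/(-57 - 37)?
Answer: -690851/47 ≈ -14699.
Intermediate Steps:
J = -1/94 (J = 1/(-94) = -1/94 ≈ -0.010638)
A(p) = (11 + p)*(p + p²)
-98*(J + A(-6)) = -98*(-1/94 - 6*(11 + (-6)² + 12*(-6))) = -98*(-1/94 - 6*(11 + 36 - 72)) = -98*(-1/94 - 6*(-25)) = -98*(-1/94 + 150) = -98*14099/94 = -690851/47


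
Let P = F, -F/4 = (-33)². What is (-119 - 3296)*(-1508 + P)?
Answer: 20025560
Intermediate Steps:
F = -4356 (F = -4*(-33)² = -4*1089 = -4356)
P = -4356
(-119 - 3296)*(-1508 + P) = (-119 - 3296)*(-1508 - 4356) = -3415*(-5864) = 20025560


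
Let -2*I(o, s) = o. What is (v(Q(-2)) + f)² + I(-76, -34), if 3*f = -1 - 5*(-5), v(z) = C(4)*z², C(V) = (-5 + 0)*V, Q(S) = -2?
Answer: 5222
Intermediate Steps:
C(V) = -5*V
I(o, s) = -o/2
v(z) = -20*z² (v(z) = (-5*4)*z² = -20*z²)
f = 8 (f = (-1 - 5*(-5))/3 = (-1 + 25)/3 = (⅓)*24 = 8)
(v(Q(-2)) + f)² + I(-76, -34) = (-20*(-2)² + 8)² - ½*(-76) = (-20*4 + 8)² + 38 = (-80 + 8)² + 38 = (-72)² + 38 = 5184 + 38 = 5222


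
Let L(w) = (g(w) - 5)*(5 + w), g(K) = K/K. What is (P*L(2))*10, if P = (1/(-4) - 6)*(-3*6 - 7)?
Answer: -43750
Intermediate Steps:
g(K) = 1
L(w) = -20 - 4*w (L(w) = (1 - 5)*(5 + w) = -4*(5 + w) = -20 - 4*w)
P = 625/4 (P = (1*(-1/4) - 6)*(-18 - 7) = (-1/4 - 6)*(-25) = -25/4*(-25) = 625/4 ≈ 156.25)
(P*L(2))*10 = (625*(-20 - 4*2)/4)*10 = (625*(-20 - 8)/4)*10 = ((625/4)*(-28))*10 = -4375*10 = -43750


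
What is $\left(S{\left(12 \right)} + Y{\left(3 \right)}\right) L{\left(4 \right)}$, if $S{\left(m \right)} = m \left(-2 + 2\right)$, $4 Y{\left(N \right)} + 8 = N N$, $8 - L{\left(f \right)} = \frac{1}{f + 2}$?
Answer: $\frac{47}{24} \approx 1.9583$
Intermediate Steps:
$L{\left(f \right)} = 8 - \frac{1}{2 + f}$ ($L{\left(f \right)} = 8 - \frac{1}{f + 2} = 8 - \frac{1}{2 + f}$)
$Y{\left(N \right)} = -2 + \frac{N^{2}}{4}$ ($Y{\left(N \right)} = -2 + \frac{N N}{4} = -2 + \frac{N^{2}}{4}$)
$S{\left(m \right)} = 0$ ($S{\left(m \right)} = m 0 = 0$)
$\left(S{\left(12 \right)} + Y{\left(3 \right)}\right) L{\left(4 \right)} = \left(0 - \left(2 - \frac{3^{2}}{4}\right)\right) \frac{15 + 8 \cdot 4}{2 + 4} = \left(0 + \left(-2 + \frac{1}{4} \cdot 9\right)\right) \frac{15 + 32}{6} = \left(0 + \left(-2 + \frac{9}{4}\right)\right) \frac{1}{6} \cdot 47 = \left(0 + \frac{1}{4}\right) \frac{47}{6} = \frac{1}{4} \cdot \frac{47}{6} = \frac{47}{24}$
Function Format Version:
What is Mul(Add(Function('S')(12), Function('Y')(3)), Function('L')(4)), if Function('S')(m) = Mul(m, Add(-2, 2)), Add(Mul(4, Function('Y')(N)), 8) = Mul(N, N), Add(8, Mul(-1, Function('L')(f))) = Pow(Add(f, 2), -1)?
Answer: Rational(47, 24) ≈ 1.9583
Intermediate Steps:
Function('L')(f) = Add(8, Mul(-1, Pow(Add(2, f), -1))) (Function('L')(f) = Add(8, Mul(-1, Pow(Add(f, 2), -1))) = Add(8, Mul(-1, Pow(Add(2, f), -1))))
Function('Y')(N) = Add(-2, Mul(Rational(1, 4), Pow(N, 2))) (Function('Y')(N) = Add(-2, Mul(Rational(1, 4), Mul(N, N))) = Add(-2, Mul(Rational(1, 4), Pow(N, 2))))
Function('S')(m) = 0 (Function('S')(m) = Mul(m, 0) = 0)
Mul(Add(Function('S')(12), Function('Y')(3)), Function('L')(4)) = Mul(Add(0, Add(-2, Mul(Rational(1, 4), Pow(3, 2)))), Mul(Pow(Add(2, 4), -1), Add(15, Mul(8, 4)))) = Mul(Add(0, Add(-2, Mul(Rational(1, 4), 9))), Mul(Pow(6, -1), Add(15, 32))) = Mul(Add(0, Add(-2, Rational(9, 4))), Mul(Rational(1, 6), 47)) = Mul(Add(0, Rational(1, 4)), Rational(47, 6)) = Mul(Rational(1, 4), Rational(47, 6)) = Rational(47, 24)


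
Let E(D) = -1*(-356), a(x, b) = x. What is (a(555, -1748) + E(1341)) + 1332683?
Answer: 1333594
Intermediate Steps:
E(D) = 356
(a(555, -1748) + E(1341)) + 1332683 = (555 + 356) + 1332683 = 911 + 1332683 = 1333594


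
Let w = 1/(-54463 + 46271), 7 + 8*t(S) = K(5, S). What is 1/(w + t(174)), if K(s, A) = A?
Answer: 8192/171007 ≈ 0.047904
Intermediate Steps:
t(S) = -7/8 + S/8
w = -1/8192 (w = 1/(-8192) = -1/8192 ≈ -0.00012207)
1/(w + t(174)) = 1/(-1/8192 + (-7/8 + (⅛)*174)) = 1/(-1/8192 + (-7/8 + 87/4)) = 1/(-1/8192 + 167/8) = 1/(171007/8192) = 8192/171007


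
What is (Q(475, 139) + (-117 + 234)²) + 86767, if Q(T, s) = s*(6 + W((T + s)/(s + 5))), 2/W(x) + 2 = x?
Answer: 16530286/163 ≈ 1.0141e+5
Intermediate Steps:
W(x) = 2/(-2 + x)
Q(T, s) = s*(6 + 2/(-2 + (T + s)/(5 + s))) (Q(T, s) = s*(6 + 2/(-2 + (T + s)/(s + 5))) = s*(6 + 2/(-2 + (T + s)/(5 + s))))
(Q(475, 139) + (-117 + 234)²) + 86767 = (2*139*(-25 - 2*139 + 3*475)/(-10 + 475 - 1*139) + (-117 + 234)²) + 86767 = (2*139*(-25 - 278 + 1425)/(-10 + 475 - 139) + 117²) + 86767 = (2*139*1122/326 + 13689) + 86767 = (2*139*(1/326)*1122 + 13689) + 86767 = (155958/163 + 13689) + 86767 = 2387265/163 + 86767 = 16530286/163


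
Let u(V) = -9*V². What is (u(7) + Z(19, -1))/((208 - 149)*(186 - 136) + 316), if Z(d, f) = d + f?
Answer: -423/3266 ≈ -0.12952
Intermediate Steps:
(u(7) + Z(19, -1))/((208 - 149)*(186 - 136) + 316) = (-9*7² + (19 - 1))/((208 - 149)*(186 - 136) + 316) = (-9*49 + 18)/(59*50 + 316) = (-441 + 18)/(2950 + 316) = -423/3266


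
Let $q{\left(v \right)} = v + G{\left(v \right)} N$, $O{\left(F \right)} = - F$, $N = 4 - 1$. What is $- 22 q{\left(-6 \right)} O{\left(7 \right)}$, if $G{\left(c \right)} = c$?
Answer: $-3696$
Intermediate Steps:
$N = 3$
$q{\left(v \right)} = 4 v$ ($q{\left(v \right)} = v + v 3 = v + 3 v = 4 v$)
$- 22 q{\left(-6 \right)} O{\left(7 \right)} = - 22 \cdot 4 \left(-6\right) \left(\left(-1\right) 7\right) = \left(-22\right) \left(-24\right) \left(-7\right) = 528 \left(-7\right) = -3696$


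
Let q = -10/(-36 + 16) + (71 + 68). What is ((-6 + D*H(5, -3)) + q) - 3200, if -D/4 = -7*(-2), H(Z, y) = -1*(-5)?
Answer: -6693/2 ≈ -3346.5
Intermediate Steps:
H(Z, y) = 5
D = -56 (D = -(-28)*(-2) = -4*14 = -56)
q = 279/2 (q = -10/(-20) + 139 = -10*(-1/20) + 139 = ½ + 139 = 279/2 ≈ 139.50)
((-6 + D*H(5, -3)) + q) - 3200 = ((-6 - 56*5) + 279/2) - 3200 = ((-6 - 280) + 279/2) - 3200 = (-286 + 279/2) - 3200 = -293/2 - 3200 = -6693/2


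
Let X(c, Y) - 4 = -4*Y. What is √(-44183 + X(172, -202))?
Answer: 3*I*√4819 ≈ 208.26*I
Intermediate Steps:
X(c, Y) = 4 - 4*Y
√(-44183 + X(172, -202)) = √(-44183 + (4 - 4*(-202))) = √(-44183 + (4 + 808)) = √(-44183 + 812) = √(-43371) = 3*I*√4819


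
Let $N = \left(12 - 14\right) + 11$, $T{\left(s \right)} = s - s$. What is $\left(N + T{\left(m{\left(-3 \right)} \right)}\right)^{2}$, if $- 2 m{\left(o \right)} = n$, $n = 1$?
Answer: $81$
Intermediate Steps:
$m{\left(o \right)} = - \frac{1}{2}$ ($m{\left(o \right)} = \left(- \frac{1}{2}\right) 1 = - \frac{1}{2}$)
$T{\left(s \right)} = 0$
$N = 9$ ($N = -2 + 11 = 9$)
$\left(N + T{\left(m{\left(-3 \right)} \right)}\right)^{2} = \left(9 + 0\right)^{2} = 9^{2} = 81$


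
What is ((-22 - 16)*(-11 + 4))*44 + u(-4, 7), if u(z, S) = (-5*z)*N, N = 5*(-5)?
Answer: 11204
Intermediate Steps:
N = -25
u(z, S) = 125*z (u(z, S) = -5*z*(-25) = 125*z)
((-22 - 16)*(-11 + 4))*44 + u(-4, 7) = ((-22 - 16)*(-11 + 4))*44 + 125*(-4) = -38*(-7)*44 - 500 = 266*44 - 500 = 11704 - 500 = 11204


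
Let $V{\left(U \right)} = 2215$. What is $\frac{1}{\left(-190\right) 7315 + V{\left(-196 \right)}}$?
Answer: $- \frac{1}{1387635} \approx -7.2065 \cdot 10^{-7}$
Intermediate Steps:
$\frac{1}{\left(-190\right) 7315 + V{\left(-196 \right)}} = \frac{1}{\left(-190\right) 7315 + 2215} = \frac{1}{-1389850 + 2215} = \frac{1}{-1387635} = - \frac{1}{1387635}$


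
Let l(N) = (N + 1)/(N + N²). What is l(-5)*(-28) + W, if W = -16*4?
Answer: -292/5 ≈ -58.400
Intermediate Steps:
W = -64
l(N) = (1 + N)/(N + N²)
l(-5)*(-28) + W = -28/(-5) - 64 = -⅕*(-28) - 64 = 28/5 - 64 = -292/5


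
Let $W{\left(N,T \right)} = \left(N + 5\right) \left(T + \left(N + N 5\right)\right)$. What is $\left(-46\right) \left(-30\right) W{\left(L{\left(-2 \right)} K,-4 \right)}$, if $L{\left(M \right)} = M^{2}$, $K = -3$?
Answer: $734160$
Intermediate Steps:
$W{\left(N,T \right)} = \left(5 + N\right) \left(T + 6 N\right)$ ($W{\left(N,T \right)} = \left(5 + N\right) \left(T + \left(N + 5 N\right)\right) = \left(5 + N\right) \left(T + 6 N\right)$)
$\left(-46\right) \left(-30\right) W{\left(L{\left(-2 \right)} K,-4 \right)} = \left(-46\right) \left(-30\right) \left(5 \left(-4\right) + 6 \left(\left(-2\right)^{2} \left(-3\right)\right)^{2} + 30 \left(-2\right)^{2} \left(-3\right) + \left(-2\right)^{2} \left(-3\right) \left(-4\right)\right) = 1380 \left(-20 + 6 \left(4 \left(-3\right)\right)^{2} + 30 \cdot 4 \left(-3\right) + 4 \left(-3\right) \left(-4\right)\right) = 1380 \left(-20 + 6 \left(-12\right)^{2} + 30 \left(-12\right) - -48\right) = 1380 \left(-20 + 6 \cdot 144 - 360 + 48\right) = 1380 \left(-20 + 864 - 360 + 48\right) = 1380 \cdot 532 = 734160$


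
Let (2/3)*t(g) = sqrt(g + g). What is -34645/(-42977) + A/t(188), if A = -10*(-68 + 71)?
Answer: 34645/42977 - 5*sqrt(94)/47 ≈ -0.22529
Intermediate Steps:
A = -30 (A = -10*3 = -30)
t(g) = 3*sqrt(2)*sqrt(g)/2 (t(g) = 3*sqrt(g + g)/2 = 3*sqrt(2*g)/2 = 3*(sqrt(2)*sqrt(g))/2 = 3*sqrt(2)*sqrt(g)/2)
-34645/(-42977) + A/t(188) = -34645/(-42977) - 30*sqrt(94)/282 = -34645*(-1/42977) - 30*sqrt(94)/282 = 34645/42977 - 30*sqrt(94)/282 = 34645/42977 - 5*sqrt(94)/47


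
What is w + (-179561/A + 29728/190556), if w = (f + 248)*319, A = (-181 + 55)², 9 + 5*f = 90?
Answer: 318668947452601/3781583820 ≈ 84269.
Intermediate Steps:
f = 81/5 (f = -9/5 + (⅕)*90 = -9/5 + 18 = 81/5 ≈ 16.200)
A = 15876 (A = (-126)² = 15876)
w = 421399/5 (w = (81/5 + 248)*319 = (1321/5)*319 = 421399/5 ≈ 84280.)
w + (-179561/A + 29728/190556) = 421399/5 + (-179561/15876 + 29728/190556) = 421399/5 + (-179561*1/15876 + 29728*(1/190556)) = 421399/5 + (-179561/15876 + 7432/47639) = 421399/5 - 8436116047/756316764 = 318668947452601/3781583820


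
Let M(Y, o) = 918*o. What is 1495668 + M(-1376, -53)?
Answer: 1447014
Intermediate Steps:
1495668 + M(-1376, -53) = 1495668 + 918*(-53) = 1495668 - 48654 = 1447014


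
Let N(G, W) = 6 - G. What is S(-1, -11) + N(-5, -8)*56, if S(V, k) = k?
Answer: 605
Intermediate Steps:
S(-1, -11) + N(-5, -8)*56 = -11 + (6 - 1*(-5))*56 = -11 + (6 + 5)*56 = -11 + 11*56 = -11 + 616 = 605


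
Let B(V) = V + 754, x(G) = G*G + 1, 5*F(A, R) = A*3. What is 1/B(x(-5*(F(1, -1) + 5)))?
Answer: 1/1539 ≈ 0.00064977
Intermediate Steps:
F(A, R) = 3*A/5 (F(A, R) = (A*3)/5 = (3*A)/5 = 3*A/5)
x(G) = 1 + G² (x(G) = G² + 1 = 1 + G²)
B(V) = 754 + V
1/B(x(-5*(F(1, -1) + 5))) = 1/(754 + (1 + (-5*((⅗)*1 + 5))²)) = 1/(754 + (1 + (-5*(⅗ + 5))²)) = 1/(754 + (1 + (-5*28/5)²)) = 1/(754 + (1 + (-28)²)) = 1/(754 + (1 + 784)) = 1/(754 + 785) = 1/1539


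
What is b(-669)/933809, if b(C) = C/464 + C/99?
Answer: -125549/14298483408 ≈ -8.7806e-6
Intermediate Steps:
b(C) = 563*C/45936 (b(C) = C*(1/464) + C*(1/99) = C/464 + C/99 = 563*C/45936)
b(-669)/933809 = ((563/45936)*(-669))/933809 = -125549/15312*1/933809 = -125549/14298483408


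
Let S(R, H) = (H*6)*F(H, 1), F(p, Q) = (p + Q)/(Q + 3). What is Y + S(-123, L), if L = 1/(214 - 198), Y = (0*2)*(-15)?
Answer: 51/512 ≈ 0.099609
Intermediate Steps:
Y = 0 (Y = 0*(-15) = 0)
F(p, Q) = (Q + p)/(3 + Q)
L = 1/16 ≈ 0.062500
S(R, H) = 6*H*(¼ + H/4) (S(R, H) = (H*6)*((1 + H)/(3 + 1)) = (6*H)*((1 + H)/4) = (6*H)*(¼ + H/4) = 6*H*(¼ + H/4))
Y + S(-123, L) = 0 + (3/2)*(1/16)*(1 + 1/16) = 0 + (3/2)*(1/16)*(17/16) = 0 + 51/512 = 51/512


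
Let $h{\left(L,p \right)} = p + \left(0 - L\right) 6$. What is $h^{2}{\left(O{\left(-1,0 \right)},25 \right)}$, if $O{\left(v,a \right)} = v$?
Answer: $961$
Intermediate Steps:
$h{\left(L,p \right)} = p - 6 L$ ($h{\left(L,p \right)} = p + - L 6 = p - 6 L$)
$h^{2}{\left(O{\left(-1,0 \right)},25 \right)} = \left(25 - -6\right)^{2} = \left(25 + 6\right)^{2} = 31^{2} = 961$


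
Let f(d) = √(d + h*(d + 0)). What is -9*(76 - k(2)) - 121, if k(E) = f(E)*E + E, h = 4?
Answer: -787 + 18*√10 ≈ -730.08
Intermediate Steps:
f(d) = √5*√d (f(d) = √(d + 4*(d + 0)) = √(d + 4*d) = √(5*d) = √5*√d)
k(E) = E + √5*E^(3/2) (k(E) = (√5*√E)*E + E = √5*E^(3/2) + E = E + √5*E^(3/2))
-9*(76 - k(2)) - 121 = -9*(76 - (2 + √5*2^(3/2))) - 121 = -9*(76 - (2 + √5*(2*√2))) - 121 = -9*(76 - (2 + 2*√10)) - 121 = -9*(76 + (-2 - 2*√10)) - 121 = -9*(74 - 2*√10) - 121 = (-666 + 18*√10) - 121 = -787 + 18*√10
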